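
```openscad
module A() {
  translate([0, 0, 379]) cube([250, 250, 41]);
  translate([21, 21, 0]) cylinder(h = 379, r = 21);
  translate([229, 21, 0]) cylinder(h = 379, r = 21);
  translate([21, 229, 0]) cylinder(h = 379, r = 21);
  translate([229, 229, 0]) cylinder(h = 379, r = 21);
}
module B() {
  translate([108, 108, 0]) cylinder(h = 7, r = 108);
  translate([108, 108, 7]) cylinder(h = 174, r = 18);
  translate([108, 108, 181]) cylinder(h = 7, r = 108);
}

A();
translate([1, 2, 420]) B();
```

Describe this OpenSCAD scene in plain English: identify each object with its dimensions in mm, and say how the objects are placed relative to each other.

A is a four-legged stool. The seat is 250×250 mm, 41 mm thick, top at z = 420 mm. It stands on four round legs, each 42 mm in diameter, from z = 0 to the seat underside, each leg's axis is inset half a diameter from the nearest pair of seat edges (so the leg's bounding box is flush with the corner).

B is a spool: two coaxial disc flanges of radius 108 mm and thickness 7 mm, joined by a core cylinder of radius 18 mm and height 174 mm. The lower flange rests on z = 0 and the three cylinders share a vertical axis.

The spool is on top of the stool.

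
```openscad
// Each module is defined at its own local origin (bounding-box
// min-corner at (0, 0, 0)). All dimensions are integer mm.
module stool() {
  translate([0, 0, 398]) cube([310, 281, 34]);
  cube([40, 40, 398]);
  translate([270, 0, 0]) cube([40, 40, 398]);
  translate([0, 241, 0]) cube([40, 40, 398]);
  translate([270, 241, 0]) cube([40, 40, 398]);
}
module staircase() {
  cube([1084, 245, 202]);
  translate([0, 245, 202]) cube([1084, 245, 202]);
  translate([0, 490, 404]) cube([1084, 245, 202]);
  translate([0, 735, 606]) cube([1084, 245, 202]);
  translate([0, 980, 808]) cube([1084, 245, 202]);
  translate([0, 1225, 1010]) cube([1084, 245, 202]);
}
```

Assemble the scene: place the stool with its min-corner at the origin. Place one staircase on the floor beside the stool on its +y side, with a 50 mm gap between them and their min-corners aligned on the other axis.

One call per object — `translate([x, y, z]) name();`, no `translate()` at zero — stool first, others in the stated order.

stool();
translate([0, 331, 0]) staircase();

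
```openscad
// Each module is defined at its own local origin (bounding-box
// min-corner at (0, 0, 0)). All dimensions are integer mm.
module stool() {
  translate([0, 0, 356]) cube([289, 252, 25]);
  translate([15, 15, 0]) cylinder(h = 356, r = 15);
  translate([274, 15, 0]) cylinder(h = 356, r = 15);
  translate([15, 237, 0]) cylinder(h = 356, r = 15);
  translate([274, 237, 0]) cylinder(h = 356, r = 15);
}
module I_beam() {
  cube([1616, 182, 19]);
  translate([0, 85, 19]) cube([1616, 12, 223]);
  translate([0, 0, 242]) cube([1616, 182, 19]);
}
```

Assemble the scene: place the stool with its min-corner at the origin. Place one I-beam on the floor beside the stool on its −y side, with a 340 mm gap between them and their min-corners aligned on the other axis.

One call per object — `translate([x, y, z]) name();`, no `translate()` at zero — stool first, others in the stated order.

stool();
translate([0, -522, 0]) I_beam();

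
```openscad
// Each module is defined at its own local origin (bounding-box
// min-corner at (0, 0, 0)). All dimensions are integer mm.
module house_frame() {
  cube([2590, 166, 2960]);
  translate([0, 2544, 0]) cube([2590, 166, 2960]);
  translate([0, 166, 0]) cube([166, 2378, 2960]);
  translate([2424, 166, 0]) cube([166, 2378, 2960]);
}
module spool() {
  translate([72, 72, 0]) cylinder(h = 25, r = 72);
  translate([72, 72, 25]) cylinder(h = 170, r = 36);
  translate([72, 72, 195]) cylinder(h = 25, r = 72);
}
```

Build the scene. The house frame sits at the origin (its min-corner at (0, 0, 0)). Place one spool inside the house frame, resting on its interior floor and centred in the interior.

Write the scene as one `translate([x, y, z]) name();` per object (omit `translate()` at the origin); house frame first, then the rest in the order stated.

house_frame();
translate([1223, 1283, 0]) spool();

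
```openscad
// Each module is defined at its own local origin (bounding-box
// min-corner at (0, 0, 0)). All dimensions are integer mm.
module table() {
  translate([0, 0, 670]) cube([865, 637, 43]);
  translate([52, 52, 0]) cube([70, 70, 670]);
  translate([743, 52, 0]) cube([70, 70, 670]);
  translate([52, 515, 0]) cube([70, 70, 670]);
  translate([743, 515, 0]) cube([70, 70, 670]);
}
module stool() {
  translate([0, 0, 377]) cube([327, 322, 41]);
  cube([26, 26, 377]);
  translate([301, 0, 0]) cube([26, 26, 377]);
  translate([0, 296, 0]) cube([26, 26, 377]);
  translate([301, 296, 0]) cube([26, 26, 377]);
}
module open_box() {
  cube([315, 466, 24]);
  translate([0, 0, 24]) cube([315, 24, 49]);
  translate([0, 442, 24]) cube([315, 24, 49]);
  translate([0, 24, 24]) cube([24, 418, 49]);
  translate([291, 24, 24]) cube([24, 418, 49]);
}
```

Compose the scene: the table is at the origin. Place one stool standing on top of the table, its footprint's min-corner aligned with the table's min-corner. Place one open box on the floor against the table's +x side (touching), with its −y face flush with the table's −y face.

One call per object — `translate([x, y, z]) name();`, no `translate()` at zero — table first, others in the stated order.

table();
translate([0, 0, 713]) stool();
translate([865, 0, 0]) open_box();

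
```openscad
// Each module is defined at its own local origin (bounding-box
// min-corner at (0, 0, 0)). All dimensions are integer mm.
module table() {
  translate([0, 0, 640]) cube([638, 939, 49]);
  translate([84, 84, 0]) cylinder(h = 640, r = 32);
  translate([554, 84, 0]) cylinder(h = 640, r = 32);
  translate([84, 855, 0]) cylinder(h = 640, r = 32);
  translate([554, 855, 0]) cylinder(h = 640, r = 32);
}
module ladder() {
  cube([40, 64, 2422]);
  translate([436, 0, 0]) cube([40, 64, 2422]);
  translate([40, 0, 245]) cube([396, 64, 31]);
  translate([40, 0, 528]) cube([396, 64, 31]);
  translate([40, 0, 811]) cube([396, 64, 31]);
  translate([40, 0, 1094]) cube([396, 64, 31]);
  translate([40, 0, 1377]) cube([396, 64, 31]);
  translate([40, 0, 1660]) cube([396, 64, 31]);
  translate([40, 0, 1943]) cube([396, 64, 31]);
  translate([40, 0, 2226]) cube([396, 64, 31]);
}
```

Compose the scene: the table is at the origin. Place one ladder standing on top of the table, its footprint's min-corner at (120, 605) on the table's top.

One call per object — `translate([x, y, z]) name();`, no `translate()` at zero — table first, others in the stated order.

table();
translate([120, 605, 689]) ladder();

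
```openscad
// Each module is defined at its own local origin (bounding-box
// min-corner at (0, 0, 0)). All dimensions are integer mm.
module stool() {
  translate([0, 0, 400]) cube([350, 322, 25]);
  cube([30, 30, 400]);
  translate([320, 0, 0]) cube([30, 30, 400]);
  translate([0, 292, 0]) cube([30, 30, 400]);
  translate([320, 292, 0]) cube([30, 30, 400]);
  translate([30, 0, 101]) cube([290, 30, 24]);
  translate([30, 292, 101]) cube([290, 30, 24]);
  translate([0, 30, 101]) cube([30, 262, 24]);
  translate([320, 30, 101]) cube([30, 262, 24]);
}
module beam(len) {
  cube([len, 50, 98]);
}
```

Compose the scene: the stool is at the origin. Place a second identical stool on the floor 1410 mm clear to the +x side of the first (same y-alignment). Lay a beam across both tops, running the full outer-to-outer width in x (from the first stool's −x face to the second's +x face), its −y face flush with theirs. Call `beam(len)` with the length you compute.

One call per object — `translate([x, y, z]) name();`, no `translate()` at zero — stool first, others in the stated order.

stool();
translate([1760, 0, 0]) stool();
translate([0, 0, 425]) beam(2110);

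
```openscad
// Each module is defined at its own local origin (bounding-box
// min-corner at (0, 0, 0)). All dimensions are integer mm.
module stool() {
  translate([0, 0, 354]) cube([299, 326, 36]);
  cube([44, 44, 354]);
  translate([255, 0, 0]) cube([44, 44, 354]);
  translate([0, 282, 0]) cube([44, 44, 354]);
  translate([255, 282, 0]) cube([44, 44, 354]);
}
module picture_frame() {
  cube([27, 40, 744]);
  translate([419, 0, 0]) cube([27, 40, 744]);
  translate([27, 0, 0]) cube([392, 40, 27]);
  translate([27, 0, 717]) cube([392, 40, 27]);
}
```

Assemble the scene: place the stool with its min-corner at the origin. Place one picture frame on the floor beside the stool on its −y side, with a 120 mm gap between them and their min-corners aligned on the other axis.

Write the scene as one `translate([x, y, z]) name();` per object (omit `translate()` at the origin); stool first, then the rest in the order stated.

stool();
translate([0, -160, 0]) picture_frame();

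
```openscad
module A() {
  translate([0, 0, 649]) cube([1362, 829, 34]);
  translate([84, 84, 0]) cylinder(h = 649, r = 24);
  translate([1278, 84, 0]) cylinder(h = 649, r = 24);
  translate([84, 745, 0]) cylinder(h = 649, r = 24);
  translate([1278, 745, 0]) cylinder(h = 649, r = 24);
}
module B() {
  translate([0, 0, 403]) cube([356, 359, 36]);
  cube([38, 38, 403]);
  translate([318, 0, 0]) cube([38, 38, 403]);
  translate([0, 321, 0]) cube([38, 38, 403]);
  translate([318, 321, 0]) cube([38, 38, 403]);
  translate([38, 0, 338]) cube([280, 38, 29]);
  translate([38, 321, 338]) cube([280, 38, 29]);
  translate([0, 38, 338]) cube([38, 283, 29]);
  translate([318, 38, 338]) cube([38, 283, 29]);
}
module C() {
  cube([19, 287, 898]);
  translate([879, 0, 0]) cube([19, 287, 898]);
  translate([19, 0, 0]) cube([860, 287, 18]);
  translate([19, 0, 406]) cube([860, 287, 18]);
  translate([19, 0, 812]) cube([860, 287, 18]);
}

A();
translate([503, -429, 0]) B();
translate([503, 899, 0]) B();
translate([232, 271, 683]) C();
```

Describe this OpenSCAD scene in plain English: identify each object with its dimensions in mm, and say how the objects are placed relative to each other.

A is a rectangular dining table. The top is 1362×829×34 mm with its upper surface at z = 683 mm. It stands on four round legs of 48 mm diameter, each leg's bounding box inset 60 mm from the nearest pair of top edges, running from the floor to the underside of the top.

B is a four-legged stool. The seat is a 356×359×36 mm slab whose top surface is at z = 439 mm; four square legs, each 38×38 mm in cross-section, run from the floor (z = 0) to the underside of the seat, each flush with a corner of the seat. Four stretchers, 38 mm wide and 29 mm tall, connect adjacent legs with their undersides at z = 338 mm, each running between the inner faces of the legs it joins and aligned with the legs' outer faces on the other axis.

C is a bookshelf 898 mm wide overall, 287 mm deep and 898 mm tall. The two sides are 19 mm thick vertical panels. 3 horizontal shelves of 18 mm thickness span between the inner faces of the sides; the lowest shelf sits on the floor and shelves are stacked with a clear vertical gap of 388 mm between each pair.

Two stools sit around the table at the −y, +y sides. The bookshelf is on top of the table, centred.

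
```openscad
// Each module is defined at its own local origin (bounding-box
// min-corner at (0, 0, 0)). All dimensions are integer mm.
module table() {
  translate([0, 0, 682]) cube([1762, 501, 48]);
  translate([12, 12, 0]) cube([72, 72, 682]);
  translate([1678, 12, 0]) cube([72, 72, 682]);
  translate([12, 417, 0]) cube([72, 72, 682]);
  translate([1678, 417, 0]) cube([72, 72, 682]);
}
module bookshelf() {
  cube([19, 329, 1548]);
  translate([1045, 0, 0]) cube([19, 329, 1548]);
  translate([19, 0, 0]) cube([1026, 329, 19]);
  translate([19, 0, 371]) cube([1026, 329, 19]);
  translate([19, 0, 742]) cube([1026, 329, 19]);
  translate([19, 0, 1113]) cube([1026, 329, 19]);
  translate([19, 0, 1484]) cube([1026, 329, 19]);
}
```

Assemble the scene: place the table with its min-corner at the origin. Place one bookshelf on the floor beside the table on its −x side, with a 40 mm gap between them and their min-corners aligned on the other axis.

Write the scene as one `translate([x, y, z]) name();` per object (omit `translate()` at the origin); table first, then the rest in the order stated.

table();
translate([-1104, 0, 0]) bookshelf();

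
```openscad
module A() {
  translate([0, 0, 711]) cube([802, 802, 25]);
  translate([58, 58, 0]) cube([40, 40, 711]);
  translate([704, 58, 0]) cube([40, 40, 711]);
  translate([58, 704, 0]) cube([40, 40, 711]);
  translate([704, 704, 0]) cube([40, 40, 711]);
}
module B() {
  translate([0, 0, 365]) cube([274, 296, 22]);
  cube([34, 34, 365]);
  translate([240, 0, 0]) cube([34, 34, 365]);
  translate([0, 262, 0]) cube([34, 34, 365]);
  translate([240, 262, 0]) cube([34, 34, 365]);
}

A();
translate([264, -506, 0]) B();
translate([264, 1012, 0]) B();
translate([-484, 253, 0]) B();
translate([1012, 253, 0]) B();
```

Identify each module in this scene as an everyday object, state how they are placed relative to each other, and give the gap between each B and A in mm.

Each stool's nearest face is 210 mm from the table's bounding box.

A is a table. B is a stool. Four stools sit around the table at the −y, +y, −x, +x sides. The gap between each stool and the table is 210 mm.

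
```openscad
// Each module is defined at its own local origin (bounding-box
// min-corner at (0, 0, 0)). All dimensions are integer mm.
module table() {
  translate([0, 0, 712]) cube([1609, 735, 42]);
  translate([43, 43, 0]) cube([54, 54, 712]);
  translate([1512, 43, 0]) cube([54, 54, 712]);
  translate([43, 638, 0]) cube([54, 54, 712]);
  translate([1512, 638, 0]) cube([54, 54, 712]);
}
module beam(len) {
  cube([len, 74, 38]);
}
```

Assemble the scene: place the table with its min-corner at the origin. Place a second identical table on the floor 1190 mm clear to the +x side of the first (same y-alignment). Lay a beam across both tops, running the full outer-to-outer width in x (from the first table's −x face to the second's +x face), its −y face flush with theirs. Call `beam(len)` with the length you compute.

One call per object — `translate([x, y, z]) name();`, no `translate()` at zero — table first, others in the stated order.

table();
translate([2799, 0, 0]) table();
translate([0, 0, 754]) beam(4408);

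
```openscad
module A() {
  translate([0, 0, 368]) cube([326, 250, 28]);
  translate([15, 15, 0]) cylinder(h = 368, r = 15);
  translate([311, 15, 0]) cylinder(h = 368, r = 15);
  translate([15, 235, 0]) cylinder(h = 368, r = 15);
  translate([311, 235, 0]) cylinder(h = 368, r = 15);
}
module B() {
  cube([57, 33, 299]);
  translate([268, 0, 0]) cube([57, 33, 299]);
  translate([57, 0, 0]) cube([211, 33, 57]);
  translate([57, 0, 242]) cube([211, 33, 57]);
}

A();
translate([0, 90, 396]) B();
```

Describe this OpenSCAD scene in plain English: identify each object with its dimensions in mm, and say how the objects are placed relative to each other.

A is a four-legged stool. The seat is 326×250 mm, 28 mm thick, top at z = 396 mm. It stands on four round legs, each 30 mm in diameter, from z = 0 to the seat underside, each leg's axis is inset half a diameter from the nearest pair of seat edges (so the leg's bounding box is flush with the corner).

B is a rectangular picture frame lying in the x–z plane (depth along y). The opening is 211 mm wide (x) by 185 mm tall (z), surrounded by a border 57 mm wide on all four sides. The frame is 33 mm deep and is made of two full-height vertical stiles with two horizontal rails fitted between them.

The picture frame is on top of the stool.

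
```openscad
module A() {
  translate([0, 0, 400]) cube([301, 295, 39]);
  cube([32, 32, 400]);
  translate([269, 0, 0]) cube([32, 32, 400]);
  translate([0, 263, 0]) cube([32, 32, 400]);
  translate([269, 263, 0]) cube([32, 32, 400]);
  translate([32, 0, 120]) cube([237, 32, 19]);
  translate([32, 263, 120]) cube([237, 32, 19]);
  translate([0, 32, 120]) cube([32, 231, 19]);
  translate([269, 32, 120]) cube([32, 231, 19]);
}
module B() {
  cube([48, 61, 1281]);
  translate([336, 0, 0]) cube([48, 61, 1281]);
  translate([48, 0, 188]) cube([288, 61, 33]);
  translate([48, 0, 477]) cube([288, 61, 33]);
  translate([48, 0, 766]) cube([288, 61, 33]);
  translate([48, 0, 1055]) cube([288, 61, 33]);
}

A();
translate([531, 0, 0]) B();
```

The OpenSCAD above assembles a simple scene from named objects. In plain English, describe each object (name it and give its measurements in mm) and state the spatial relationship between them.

A is a simple wooden stool: a rectangular seat 301 mm (x) by 295 mm (y), 39 mm thick, top face at z = 439 mm, on four square legs, each 32×32 mm in cross-section. The legs rest on z = 0, each flush with a corner of the seat. Four stretchers, 32 mm wide and 19 mm tall, connect adjacent legs with their undersides at z = 120 mm, each running between the inner faces of the legs it joins and aligned with the legs' outer faces on the other axis.

B is a straight ladder. Two 48×61 mm vertical rails, 1281 mm tall, stand 384 mm apart (outside-to-outside) with their front faces coplanar on the −y side. 4 rungs, each 61 mm deep and 33 mm tall, span between the inner faces of the rails, front faces flush with the rails. The lowest rung's underside is at z = 188 mm and rungs are spaced 289 mm apart (underside to underside).

The ladder is on the floor beside the stool on its +x side.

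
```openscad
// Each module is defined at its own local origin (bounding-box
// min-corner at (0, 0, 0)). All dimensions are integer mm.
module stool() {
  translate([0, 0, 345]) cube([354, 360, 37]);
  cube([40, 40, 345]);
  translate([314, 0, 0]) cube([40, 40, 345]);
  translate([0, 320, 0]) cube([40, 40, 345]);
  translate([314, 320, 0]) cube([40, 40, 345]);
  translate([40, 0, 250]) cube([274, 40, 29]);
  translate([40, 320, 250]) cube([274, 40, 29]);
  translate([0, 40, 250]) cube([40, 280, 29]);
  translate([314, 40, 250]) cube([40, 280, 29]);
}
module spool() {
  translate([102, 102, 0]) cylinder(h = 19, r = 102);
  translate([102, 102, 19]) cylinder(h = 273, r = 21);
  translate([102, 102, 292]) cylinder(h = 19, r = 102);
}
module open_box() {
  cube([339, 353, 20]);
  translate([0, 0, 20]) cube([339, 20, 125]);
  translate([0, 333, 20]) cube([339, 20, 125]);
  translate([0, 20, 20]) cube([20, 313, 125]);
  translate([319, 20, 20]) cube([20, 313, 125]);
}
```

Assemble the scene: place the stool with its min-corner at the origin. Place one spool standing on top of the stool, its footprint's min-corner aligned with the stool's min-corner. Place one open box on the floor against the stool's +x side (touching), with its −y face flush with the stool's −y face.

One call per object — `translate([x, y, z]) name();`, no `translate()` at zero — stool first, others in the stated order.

stool();
translate([0, 0, 382]) spool();
translate([354, 0, 0]) open_box();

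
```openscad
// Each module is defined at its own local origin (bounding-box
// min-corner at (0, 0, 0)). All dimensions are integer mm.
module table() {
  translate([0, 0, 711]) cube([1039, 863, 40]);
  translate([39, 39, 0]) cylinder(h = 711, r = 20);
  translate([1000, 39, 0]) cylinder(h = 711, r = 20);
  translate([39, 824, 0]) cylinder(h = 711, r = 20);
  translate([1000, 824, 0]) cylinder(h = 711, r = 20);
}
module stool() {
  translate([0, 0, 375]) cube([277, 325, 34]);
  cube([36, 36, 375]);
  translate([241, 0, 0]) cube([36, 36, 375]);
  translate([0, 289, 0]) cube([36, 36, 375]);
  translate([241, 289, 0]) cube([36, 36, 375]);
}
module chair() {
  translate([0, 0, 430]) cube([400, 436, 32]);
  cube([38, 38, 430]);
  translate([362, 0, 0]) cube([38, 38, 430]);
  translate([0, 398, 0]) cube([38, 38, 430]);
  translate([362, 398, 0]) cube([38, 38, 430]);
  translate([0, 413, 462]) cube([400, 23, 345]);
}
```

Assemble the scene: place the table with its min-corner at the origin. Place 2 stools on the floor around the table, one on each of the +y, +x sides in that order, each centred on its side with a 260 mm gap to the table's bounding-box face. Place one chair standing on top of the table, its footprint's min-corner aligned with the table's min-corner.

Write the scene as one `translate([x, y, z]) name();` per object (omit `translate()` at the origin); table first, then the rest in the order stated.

table();
translate([381, 1123, 0]) stool();
translate([1299, 269, 0]) stool();
translate([0, 0, 751]) chair();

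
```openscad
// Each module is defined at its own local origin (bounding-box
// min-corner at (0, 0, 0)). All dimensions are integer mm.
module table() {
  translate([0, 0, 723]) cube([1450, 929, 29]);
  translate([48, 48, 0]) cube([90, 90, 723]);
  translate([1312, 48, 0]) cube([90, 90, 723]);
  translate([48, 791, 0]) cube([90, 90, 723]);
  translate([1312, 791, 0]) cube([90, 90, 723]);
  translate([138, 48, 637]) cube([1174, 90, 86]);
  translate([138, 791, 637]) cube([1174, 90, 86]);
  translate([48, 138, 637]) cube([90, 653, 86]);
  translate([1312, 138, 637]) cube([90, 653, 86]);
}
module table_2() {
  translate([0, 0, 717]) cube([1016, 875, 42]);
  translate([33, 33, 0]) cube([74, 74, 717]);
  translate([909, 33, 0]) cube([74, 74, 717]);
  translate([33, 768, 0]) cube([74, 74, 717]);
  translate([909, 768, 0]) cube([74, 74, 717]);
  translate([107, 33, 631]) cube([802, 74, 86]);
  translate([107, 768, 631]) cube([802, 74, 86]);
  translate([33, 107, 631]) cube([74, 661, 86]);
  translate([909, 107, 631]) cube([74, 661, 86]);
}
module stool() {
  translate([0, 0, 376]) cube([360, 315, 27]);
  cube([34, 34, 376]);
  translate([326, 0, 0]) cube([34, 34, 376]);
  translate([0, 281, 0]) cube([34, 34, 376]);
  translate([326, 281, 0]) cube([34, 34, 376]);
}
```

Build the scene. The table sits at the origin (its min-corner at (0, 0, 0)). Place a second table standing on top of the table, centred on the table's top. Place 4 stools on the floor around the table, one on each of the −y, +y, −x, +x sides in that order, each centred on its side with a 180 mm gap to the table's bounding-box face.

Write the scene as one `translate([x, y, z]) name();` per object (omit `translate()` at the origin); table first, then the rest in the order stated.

table();
translate([217, 27, 752]) table_2();
translate([545, -495, 0]) stool();
translate([545, 1109, 0]) stool();
translate([-540, 307, 0]) stool();
translate([1630, 307, 0]) stool();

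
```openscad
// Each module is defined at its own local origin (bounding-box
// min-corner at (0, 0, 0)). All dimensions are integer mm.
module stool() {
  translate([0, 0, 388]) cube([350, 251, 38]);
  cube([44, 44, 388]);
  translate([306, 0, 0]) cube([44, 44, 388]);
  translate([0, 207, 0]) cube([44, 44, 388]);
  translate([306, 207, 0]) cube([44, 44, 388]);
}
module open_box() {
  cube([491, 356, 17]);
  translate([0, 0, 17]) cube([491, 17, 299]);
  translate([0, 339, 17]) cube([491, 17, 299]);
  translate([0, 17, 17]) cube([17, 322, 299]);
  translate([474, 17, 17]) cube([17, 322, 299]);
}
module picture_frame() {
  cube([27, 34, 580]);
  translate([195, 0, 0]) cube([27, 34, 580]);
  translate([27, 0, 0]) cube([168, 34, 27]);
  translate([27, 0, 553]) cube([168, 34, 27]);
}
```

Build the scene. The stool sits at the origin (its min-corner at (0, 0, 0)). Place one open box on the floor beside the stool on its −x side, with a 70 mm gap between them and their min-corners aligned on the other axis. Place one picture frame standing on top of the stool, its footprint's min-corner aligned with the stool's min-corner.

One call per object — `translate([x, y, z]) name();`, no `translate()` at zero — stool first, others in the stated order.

stool();
translate([-561, 0, 0]) open_box();
translate([0, 0, 426]) picture_frame();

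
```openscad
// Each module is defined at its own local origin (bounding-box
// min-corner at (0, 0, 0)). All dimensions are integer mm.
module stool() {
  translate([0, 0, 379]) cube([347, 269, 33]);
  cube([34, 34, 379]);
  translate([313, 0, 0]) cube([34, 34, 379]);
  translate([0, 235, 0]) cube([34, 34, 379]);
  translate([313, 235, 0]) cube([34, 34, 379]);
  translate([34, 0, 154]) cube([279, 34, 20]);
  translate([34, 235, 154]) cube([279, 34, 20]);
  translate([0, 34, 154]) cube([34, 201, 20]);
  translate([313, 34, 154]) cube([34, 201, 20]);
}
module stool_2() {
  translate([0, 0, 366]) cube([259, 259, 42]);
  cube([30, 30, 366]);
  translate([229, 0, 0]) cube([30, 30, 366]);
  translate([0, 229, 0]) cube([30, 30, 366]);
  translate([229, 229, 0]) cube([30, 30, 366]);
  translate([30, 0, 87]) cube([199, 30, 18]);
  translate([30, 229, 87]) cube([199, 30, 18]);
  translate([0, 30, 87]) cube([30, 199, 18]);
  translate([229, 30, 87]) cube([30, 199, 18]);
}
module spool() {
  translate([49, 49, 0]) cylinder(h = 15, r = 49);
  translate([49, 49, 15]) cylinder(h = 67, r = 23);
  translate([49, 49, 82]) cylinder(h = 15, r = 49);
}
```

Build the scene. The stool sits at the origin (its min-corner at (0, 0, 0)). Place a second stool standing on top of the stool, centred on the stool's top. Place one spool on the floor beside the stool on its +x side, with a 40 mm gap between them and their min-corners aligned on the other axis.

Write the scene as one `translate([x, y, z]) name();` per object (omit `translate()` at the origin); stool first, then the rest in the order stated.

stool();
translate([44, 5, 412]) stool_2();
translate([387, 0, 0]) spool();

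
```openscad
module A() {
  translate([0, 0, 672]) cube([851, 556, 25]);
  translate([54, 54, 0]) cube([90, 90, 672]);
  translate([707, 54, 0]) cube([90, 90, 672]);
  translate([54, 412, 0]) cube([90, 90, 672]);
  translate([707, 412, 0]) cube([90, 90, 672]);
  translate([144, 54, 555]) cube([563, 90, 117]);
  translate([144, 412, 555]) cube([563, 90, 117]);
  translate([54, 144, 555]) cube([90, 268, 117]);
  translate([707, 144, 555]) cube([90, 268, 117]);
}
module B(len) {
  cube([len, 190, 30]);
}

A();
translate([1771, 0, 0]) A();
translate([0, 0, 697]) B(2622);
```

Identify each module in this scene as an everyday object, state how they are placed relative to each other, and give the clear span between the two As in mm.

Second table starts at x = 1771; first ends at x = 851; clear span = 1771 − 851 = 920 mm.

A is a table. B is a beam. A beam spans the tops of two tables. The clear span between the two tables is 920 mm.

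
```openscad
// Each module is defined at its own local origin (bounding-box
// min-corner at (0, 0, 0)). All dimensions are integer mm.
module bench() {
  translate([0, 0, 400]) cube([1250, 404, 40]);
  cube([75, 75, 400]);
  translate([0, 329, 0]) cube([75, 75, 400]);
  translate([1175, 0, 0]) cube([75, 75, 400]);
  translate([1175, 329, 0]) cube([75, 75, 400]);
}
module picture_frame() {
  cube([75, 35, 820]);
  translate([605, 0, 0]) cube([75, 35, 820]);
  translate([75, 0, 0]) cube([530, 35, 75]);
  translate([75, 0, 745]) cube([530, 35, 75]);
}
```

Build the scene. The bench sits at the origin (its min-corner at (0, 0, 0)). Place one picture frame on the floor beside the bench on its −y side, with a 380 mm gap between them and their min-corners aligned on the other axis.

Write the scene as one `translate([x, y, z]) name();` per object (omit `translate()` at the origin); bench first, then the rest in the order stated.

bench();
translate([0, -415, 0]) picture_frame();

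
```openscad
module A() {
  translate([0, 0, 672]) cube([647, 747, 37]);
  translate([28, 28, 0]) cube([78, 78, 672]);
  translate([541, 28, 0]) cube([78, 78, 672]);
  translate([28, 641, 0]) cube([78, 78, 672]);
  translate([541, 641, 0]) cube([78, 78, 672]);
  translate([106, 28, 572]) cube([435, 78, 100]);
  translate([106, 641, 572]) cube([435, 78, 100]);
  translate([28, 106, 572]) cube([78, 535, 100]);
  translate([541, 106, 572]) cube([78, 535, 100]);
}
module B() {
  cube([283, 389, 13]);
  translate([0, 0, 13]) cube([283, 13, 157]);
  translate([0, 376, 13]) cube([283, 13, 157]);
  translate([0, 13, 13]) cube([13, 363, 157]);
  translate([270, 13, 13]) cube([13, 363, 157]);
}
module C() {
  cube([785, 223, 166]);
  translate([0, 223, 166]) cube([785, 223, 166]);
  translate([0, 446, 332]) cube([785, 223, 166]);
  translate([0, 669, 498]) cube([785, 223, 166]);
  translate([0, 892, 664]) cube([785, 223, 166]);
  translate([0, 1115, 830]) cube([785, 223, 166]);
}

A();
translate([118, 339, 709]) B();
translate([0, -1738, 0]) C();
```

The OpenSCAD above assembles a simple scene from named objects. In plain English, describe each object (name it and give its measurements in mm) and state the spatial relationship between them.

A is a table: top 647 mm (x) × 747 mm (y), 37 mm thick, upper face at z = 709 mm, on four 78×78 mm square legs, each inset 28 mm from the nearest pair of top edges, running from z = 0 to the bottom of the top. Four apron rails, 78 mm thick and 100 mm tall, run between adjacent legs with their top edges flush with the underside of the top and their outer faces flush with the legs' outer faces.

B is an open storage box with external size 283×389×170 mm and wall thickness 13 mm (the base is also 13 mm thick). The base covers the whole footprint; the four walls stand on the base, with the y-facing walls full-width and the x-facing walls fitting between their inner faces.

C is a run of 6 identical solid stair steps. Each tread is 785×223 mm and each step block is 166 mm high. Step 1 rests on the floor; step k is offset from step 1 by (k−1)×223 mm in y and (k−1)×166 mm in z.

The open box is on top of the table. The staircase is on the floor beside the table on its −y side.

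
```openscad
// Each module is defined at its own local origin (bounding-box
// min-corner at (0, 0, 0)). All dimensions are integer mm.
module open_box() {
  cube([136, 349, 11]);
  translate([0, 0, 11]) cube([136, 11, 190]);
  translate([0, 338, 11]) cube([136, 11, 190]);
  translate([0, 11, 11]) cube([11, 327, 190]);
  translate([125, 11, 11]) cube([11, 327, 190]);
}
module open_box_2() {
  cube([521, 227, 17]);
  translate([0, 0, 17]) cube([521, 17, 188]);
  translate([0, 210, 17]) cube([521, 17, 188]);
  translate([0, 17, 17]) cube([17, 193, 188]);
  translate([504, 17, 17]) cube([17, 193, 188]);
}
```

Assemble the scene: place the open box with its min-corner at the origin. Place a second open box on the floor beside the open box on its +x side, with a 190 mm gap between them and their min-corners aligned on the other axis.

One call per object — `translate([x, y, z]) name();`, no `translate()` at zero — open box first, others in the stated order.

open_box();
translate([326, 0, 0]) open_box_2();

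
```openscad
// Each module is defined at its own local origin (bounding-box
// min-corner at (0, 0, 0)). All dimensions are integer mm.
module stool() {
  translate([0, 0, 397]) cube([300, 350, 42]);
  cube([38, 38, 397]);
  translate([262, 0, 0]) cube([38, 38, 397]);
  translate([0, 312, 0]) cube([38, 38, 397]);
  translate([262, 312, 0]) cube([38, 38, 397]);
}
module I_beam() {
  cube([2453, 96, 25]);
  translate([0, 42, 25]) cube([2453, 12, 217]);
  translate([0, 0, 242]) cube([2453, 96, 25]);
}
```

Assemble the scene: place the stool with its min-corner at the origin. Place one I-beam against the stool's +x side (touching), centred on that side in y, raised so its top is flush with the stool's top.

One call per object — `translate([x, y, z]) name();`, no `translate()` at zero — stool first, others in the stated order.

stool();
translate([300, 127, 172]) I_beam();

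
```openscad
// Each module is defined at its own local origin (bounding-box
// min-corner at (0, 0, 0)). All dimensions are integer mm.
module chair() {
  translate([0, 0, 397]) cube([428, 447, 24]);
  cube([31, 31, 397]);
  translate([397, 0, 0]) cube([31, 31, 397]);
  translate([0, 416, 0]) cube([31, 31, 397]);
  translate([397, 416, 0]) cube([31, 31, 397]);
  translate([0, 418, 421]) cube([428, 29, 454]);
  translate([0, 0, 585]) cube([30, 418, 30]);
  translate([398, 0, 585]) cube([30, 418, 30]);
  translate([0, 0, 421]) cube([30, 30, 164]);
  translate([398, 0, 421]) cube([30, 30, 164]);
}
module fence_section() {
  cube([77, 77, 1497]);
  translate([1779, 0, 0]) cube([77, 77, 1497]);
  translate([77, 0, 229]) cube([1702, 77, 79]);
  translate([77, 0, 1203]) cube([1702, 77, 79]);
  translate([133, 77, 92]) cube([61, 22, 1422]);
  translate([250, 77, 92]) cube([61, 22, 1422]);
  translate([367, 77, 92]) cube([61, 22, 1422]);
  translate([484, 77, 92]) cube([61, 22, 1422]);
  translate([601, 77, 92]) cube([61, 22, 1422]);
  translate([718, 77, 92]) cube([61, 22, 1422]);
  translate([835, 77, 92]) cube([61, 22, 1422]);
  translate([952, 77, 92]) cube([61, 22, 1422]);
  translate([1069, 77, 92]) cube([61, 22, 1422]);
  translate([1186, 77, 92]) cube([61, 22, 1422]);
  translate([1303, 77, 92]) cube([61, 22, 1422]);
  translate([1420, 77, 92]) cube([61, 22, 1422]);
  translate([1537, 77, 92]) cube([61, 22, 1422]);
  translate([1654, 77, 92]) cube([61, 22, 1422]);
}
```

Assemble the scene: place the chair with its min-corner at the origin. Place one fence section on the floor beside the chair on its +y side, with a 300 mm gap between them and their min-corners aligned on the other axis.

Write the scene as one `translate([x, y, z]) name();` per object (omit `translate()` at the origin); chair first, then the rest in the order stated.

chair();
translate([0, 747, 0]) fence_section();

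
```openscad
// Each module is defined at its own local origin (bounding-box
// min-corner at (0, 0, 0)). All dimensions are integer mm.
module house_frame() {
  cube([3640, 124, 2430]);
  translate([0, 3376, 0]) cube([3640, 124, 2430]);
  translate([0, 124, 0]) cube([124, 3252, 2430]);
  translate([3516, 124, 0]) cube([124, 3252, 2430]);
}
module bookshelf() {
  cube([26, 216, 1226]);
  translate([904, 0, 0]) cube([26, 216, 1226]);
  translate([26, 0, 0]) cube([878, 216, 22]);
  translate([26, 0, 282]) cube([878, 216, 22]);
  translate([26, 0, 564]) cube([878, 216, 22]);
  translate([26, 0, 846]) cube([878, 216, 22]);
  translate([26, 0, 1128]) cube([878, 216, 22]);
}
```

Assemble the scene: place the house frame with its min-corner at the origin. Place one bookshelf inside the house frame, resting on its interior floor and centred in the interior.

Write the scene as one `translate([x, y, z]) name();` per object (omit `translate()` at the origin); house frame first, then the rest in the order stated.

house_frame();
translate([1355, 1642, 0]) bookshelf();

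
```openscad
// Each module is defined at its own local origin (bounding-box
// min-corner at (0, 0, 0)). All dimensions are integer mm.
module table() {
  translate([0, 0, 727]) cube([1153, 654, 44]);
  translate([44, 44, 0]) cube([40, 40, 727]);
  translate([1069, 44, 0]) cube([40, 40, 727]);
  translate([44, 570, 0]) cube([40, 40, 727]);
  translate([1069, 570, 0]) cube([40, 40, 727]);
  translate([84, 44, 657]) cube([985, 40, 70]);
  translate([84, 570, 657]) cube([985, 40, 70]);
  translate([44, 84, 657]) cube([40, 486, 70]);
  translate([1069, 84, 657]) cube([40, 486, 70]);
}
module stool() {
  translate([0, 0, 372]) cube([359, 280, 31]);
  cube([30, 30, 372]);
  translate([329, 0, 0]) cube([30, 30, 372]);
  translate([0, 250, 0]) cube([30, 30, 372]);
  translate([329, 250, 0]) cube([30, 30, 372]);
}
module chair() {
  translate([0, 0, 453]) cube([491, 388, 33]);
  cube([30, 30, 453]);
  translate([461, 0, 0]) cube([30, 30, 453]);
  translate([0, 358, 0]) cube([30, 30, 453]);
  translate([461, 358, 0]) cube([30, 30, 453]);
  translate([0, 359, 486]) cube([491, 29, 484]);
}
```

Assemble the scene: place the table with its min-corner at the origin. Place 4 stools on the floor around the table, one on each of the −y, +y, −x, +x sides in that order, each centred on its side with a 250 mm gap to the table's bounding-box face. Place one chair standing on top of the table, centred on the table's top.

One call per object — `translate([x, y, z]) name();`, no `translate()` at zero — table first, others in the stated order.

table();
translate([397, -530, 0]) stool();
translate([397, 904, 0]) stool();
translate([-609, 187, 0]) stool();
translate([1403, 187, 0]) stool();
translate([331, 133, 771]) chair();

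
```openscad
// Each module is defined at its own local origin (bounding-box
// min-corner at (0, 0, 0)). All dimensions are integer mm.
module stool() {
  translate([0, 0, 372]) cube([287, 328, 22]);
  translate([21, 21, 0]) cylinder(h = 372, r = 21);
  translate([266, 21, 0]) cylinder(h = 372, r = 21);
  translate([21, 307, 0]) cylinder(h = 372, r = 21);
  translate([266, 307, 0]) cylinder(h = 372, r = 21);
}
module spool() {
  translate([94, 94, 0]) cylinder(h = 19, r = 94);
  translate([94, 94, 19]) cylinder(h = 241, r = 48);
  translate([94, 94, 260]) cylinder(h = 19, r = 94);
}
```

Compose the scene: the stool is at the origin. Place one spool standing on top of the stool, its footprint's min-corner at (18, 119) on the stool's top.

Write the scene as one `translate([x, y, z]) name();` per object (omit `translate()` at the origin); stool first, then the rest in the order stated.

stool();
translate([18, 119, 394]) spool();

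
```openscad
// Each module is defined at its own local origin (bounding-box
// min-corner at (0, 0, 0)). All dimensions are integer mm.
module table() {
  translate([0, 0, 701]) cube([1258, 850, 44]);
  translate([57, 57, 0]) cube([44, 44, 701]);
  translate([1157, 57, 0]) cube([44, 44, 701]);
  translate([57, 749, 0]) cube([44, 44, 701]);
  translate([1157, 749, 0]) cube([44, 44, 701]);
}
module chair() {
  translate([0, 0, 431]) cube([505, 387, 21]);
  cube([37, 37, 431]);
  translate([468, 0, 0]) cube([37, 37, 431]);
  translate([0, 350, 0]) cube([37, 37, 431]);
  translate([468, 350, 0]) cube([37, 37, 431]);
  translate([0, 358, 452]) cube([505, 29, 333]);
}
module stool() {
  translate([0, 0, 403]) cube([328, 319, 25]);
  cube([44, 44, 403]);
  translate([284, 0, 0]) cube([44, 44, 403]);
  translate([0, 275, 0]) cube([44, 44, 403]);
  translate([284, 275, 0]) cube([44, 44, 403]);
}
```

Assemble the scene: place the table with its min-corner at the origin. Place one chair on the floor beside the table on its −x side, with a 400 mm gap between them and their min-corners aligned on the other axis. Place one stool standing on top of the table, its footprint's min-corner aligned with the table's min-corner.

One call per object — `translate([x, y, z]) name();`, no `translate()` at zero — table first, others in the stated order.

table();
translate([-905, 0, 0]) chair();
translate([0, 0, 745]) stool();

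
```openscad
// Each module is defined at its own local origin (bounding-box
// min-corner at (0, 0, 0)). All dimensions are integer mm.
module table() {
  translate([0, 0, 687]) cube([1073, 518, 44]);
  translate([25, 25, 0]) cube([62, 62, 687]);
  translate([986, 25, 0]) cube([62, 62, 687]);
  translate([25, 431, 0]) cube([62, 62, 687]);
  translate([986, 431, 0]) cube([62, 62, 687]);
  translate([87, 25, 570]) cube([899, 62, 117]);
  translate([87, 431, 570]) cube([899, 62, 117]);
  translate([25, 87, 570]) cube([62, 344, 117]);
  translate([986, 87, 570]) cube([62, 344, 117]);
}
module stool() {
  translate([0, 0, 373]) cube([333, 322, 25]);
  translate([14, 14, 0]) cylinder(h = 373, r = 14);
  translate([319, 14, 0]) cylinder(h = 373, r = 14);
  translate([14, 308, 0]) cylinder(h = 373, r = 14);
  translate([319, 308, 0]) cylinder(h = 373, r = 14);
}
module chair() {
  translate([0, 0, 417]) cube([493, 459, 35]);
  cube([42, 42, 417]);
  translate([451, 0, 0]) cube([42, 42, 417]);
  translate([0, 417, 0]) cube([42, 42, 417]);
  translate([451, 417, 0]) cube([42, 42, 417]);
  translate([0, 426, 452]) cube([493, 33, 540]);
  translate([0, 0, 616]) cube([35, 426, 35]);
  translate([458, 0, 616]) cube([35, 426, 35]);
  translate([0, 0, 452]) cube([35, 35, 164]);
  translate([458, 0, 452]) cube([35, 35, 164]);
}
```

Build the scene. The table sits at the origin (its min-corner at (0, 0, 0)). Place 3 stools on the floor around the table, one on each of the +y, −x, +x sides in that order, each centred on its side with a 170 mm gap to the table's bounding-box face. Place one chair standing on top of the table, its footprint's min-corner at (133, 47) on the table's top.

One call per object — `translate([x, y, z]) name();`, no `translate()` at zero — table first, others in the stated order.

table();
translate([370, 688, 0]) stool();
translate([-503, 98, 0]) stool();
translate([1243, 98, 0]) stool();
translate([133, 47, 731]) chair();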